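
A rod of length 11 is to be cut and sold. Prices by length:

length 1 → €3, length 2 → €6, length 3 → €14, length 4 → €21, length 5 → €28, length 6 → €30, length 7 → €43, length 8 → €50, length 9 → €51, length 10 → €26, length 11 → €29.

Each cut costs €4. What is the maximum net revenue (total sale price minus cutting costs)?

Consider every possible first cut. net[k] is the best of p[i]+net[k−i] over all sellable i≤k, charging 4 whenever i<k.
net[1] = 3
net[2] = max(3+3-4, 6+0) = 6
net[3] = max(3+6-4, 6+3-4, 14+0) = 14
net[4] = max(3+14-4, 6+6-4, 14+3-4, 21+0) = 21
net[5] = max(3+21-4, 6+14-4, 14+6-4, 21+3-4, 28+0) = 28
net[6] = max(3+28-4, 6+21-4, 14+14-4, 21+6-4, 28+3-4, 30+0) = 30
net[7] = max(3+30-4, 6+28-4, 14+21-4, …, 30+3-4, 43+0) = 43
net[8] = max(3+43-4, 6+30-4, 14+28-4, …, 43+3-4, 50+0) = 50
net[9] = max(3+50-4, 6+43-4, 14+30-4, …, 50+3-4, 51+0) = 51
net[10] = max(3+51-4, 6+50-4, 14+43-4, …, 51+3-4, 26+0) = 53
net[11] = max(3+53-4, 6+51-4, 14+50-4, …, 26+3-4, 29+0) = 60
One optimal plan: pieces 8 + 3 (1 cut) → €64 − €4 = €60.

60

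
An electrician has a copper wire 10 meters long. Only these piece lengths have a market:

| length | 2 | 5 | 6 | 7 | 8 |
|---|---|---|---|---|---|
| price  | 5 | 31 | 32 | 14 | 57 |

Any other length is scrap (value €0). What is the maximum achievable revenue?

62

Let r[k] be the best obtainable value from length k. For each k, try every first piece i and keep the best of price[i] + r[k−i].
r[1] = 0
r[2] = 5
r[3] = 5
r[4] = 10  (first piece 2, then r[2]=5)
r[5] = 31
r[6] = 32
r[7] = 36  (first piece 2, then r[5]=31)
r[8] = 57
r[9] = 57
r[10] = 62  (first piece 2, then r[8]=57)
One optimal cutting: 8 + 2 → €62.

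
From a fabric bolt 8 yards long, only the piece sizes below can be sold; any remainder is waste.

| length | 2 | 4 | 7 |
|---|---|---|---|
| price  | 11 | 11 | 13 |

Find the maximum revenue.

Let best[k] be the best obtainable value from length k. For each k, try every first piece i and keep the best of price[i] + best[k−i].
best[1] = 0
best[2] = 11
best[3] = 11
best[4] = max(11+11, 11+0) = 22
best[5] = max(11+11, 11+0) = 22
best[6] = max(11+22, 11+11) = 33
best[7] = max(11+22, 11+11, 13+0) = 33
best[8] = max(11+33, 11+22, 13+0) = 44
One optimal cutting: 2 + 2 + 2 + 2 → $44.

44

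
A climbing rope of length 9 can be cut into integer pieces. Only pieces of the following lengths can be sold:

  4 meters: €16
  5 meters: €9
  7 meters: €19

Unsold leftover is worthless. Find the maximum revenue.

Consider every possible first cut. r[k] is the best of p[i]+r[k−i] over all sellable i≤k.
r[1] = 0
r[2] = 0
r[3] = 0
r[4] = 16
r[5] = max(16+0, 9+0) = 16
r[6] = max(16+0, 9+0) = 16
r[7] = max(16+0, 9+0, 19+0) = 19
r[8] = max(16+16, 9+0, 19+0) = 32
r[9] = max(16+16, 9+16, 19+0) = 32
One optimal cutting: pieces 4 + 4 with 1 meter of scrap → €32.

32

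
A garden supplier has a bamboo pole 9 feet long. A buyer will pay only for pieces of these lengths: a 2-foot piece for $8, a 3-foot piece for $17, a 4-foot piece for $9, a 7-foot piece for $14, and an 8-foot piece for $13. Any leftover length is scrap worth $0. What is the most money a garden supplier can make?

Build r[k] bottom-up: r[k] = max over allowed piece i of (p[i] + r[k−i]).
r[1] = 0
r[2] = 8
r[3] = 17
r[4] = 17
r[5] = 25  (first piece 2, then r[3]=17)
r[6] = 34  (first piece 3, then r[3]=17)
r[7] = 34
r[8] = 42  (first piece 2, then r[6]=34)
r[9] = 51  (first piece 3, then r[6]=34)
One optimal cutting: 3 + 3 + 3 → $51.

51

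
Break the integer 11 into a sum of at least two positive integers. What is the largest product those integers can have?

Fill P[k] for k=2..11: at each k try every first piece i and multiply by the better of (k−i) uncut or P[k−i].
Small cases: P[2]=1, P[3]=2, P[4]=4, P[5]=6, P[6]=9.
P[7] = max(1×9, 2×6, 3×4, 4×3, 5×2, 6×1) = 12
P[8] = max(1×12, 2×9, 3×6, …, 6×2, 7×1) = 18
P[9] = max(1×18, 2×12, 3×9, …, 7×2, 8×1) = 27
P[10] = max(1×27, 2×18, 3×12, …, 8×2, 9×1) = 36
P[11] = max(1×36, 2×27, 3×18, …, 9×2, 10×1) = 54
One optimal split: 3 + 3 + 3 + 2; product 3×3×3×2 = 54.

54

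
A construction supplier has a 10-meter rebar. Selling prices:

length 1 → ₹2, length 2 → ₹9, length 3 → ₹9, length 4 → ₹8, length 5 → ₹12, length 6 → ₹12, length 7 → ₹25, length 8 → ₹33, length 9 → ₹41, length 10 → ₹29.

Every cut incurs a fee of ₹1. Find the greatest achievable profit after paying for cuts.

Consider every possible first cut. r[k] is the best of p[i]+r[k−i] over all sellable i≤k, charging 1 whenever i<k.
r[1] = 2
r[2] = 9
r[3] = 10  (first piece 1, then r[2]=9)
r[4] = 17  (first piece 2, then r[2]=9)
r[5] = 18  (first piece 1, then r[4]=17)
r[6] = 25  (first piece 2, then r[4]=17)
r[7] = 26  (first piece 1, then r[6]=25)
r[8] = 33  (first piece 2, then r[6]=25)
r[9] = 41
r[10] = 42  (first piece 1, then r[9]=41)
One optimal plan: pieces 9 + 1 (1 cut) → ₹43 − ₹1 = ₹42.

42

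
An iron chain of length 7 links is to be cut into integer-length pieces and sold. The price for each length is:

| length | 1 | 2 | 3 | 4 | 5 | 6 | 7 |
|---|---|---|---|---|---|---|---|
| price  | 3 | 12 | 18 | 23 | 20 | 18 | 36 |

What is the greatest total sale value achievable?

42

Build R[k] bottom-up: R[k] = max over allowed piece i of (p[i] + R[k−i]).
R[1] = 3
R[2] = max(3+3, 12+0) = 12
R[3] = max(3+12, 12+3, 18+0) = 18
R[4] = max(3+18, 12+12, 18+3, 23+0) = 24
R[5] = max(3+24, 12+18, 18+12, 23+3, 20+0) = 30
R[6] = max(3+30, 12+24, 18+18, 23+12, 20+3, 18+0) = 36
R[7] = max(3+36, 12+30, 18+24, …, 18+3, 36+0) = 42
One optimal cutting: 3 + 2 + 2 → $18 + $12 + $12 = $42.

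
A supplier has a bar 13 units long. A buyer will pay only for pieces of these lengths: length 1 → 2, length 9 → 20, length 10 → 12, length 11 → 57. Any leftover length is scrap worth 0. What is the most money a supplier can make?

Build best[k] bottom-up: best[k] = max over allowed piece i of (p[i] + best[k−i]).
best[1] = 2
best[2] = 4  (first piece 1, then best[1]=2)
best[3] = 6  (first piece 1, then best[2]=4)
best[4] = 8  (first piece 1, then best[3]=6)
best[5] = 10  (first piece 1, then best[4]=8)
best[6] = 12  (first piece 1, then best[5]=10)
best[7] = 14  (first piece 1, then best[6]=12)
best[8] = 16  (first piece 1, then best[7]=14)
best[9] = 20
best[10] = 22  (first piece 1, then best[9]=20)
best[11] = 57
best[12] = 59  (first piece 1, then best[11]=57)
best[13] = 61  (first piece 1, then best[12]=59)
One optimal cutting: 11 + 1 + 1 → 61.

61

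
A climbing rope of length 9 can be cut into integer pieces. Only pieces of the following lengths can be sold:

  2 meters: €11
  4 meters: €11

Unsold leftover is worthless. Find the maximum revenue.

Let f[k] be the best obtainable value from length k. For each k, try every first piece i and keep the best of price[i] + f[k−i].
f[1] = 0
f[2] = 11
f[3] = 11
f[4] = 22  (first piece 2, then f[2]=11)
f[5] = 22
f[6] = 33  (first piece 2, then f[4]=22)
f[7] = 33
f[8] = 44  (first piece 2, then f[6]=33)
f[9] = 44
One optimal cutting: pieces 2 + 2 + 2 + 2 with 1 meter of scrap → €44.

44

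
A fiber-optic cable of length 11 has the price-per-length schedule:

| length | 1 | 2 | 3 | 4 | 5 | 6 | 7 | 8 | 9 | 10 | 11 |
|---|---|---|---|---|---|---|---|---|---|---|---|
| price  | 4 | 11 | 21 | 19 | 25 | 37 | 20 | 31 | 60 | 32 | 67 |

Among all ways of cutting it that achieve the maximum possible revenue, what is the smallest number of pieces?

Build r[k] bottom-up: r[k] = max over allowed piece i of (p[i] + r[k−i]).
r[1] = 4
r[2] = 11
r[3] = 21
r[4] = 25  (first piece 1, then r[3]=21)
r[5] = 32  (first piece 2, then r[3]=21)
r[6] = 42  (first piece 3, then r[3]=21)
r[7] = 46  (first piece 1, then r[6]=42)
r[8] = 53  (first piece 2, then r[6]=42)
r[9] = 63  (first piece 3, then r[6]=42)
r[10] = 67  (first piece 1, then r[9]=63)
r[11] = 74  (first piece 2, then r[9]=63)
Maximum revenue is $74.
Now minimize piece count subject to staying optimal: for each k, pieces[k] = 1 + min over i with p[i]+r[k−i]=r[k] of pieces[k−i].
pieces[8] = 3
pieces[9] = 3
pieces[10] = 4
pieces[11] = 4

4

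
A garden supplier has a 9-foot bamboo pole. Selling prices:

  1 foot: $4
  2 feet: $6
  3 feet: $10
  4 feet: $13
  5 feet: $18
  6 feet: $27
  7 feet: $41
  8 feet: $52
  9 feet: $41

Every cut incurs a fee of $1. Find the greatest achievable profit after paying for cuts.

55

Let r[k] be the best obtainable value from length k. For each k, try every first piece i and keep the best of price[i] + r[k−i] minus the 1 cut fee when i<k.
r[1] = 4
r[2] = max(4+4-1, 6+0) = 7
r[3] = max(4+7-1, 6+4-1, 10+0) = 10
r[4] = max(4+10-1, 6+7-1, 10+4-1, 13+0) = 13
r[5] = max(4+13-1, 6+10-1, 10+7-1, 13+4-1, 18+0) = 18
r[6] = max(4+18-1, 6+13-1, 10+10-1, 13+7-1, 18+4-1, 27+0) = 27
r[7] = max(4+27-1, 6+18-1, 10+13-1, …, 27+4-1, 41+0) = 41
r[8] = max(4+41-1, 6+27-1, 10+18-1, …, 41+4-1, 52+0) = 52
r[9] = max(4+52-1, 6+41-1, 10+27-1, …, 52+4-1, 41+0) = 55
One optimal plan: pieces 8 + 1 (1 cut) → $56 − $1 = $55.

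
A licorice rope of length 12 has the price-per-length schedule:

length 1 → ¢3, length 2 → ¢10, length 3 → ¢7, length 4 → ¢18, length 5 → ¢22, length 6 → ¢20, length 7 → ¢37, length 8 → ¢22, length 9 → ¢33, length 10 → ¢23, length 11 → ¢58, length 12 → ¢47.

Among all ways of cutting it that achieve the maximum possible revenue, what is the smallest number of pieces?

Consider every possible first cut. r[k] is the best of p[i]+r[k−i] over all sellable i≤k.
r[1] = 3
r[2] = max(3+3, 10+0) = 10
r[3] = max(3+10, 10+3, 7+0) = 13
r[4] = max(3+13, 10+10, 7+3, 18+0) = 20
r[5] = max(3+20, 10+13, 7+10, 18+3, 22+0) = 23
r[6] = max(3+23, 10+20, 7+13, 18+10, 22+3, 20+0) = 30
r[7] = max(3+30, 10+23, 7+20, …, 20+3, 37+0) = 37
r[8] = max(3+37, 10+30, 7+23, …, 37+3, 22+0) = 40
r[9] = max(3+40, 10+37, 7+30, …, 22+3, 33+0) = 47
r[10] = max(3+47, 10+40, 7+37, …, 33+3, 23+0) = 50
r[11] = max(3+50, 10+47, 7+40, …, 23+3, 58+0) = 58
r[12] = max(3+58, 10+50, 7+47, …, 58+3, 47+0) = 61
Maximum revenue is ¢61.
Now minimize piece count subject to staying optimal: for each k, pieces[k] = 1 + min over i with p[i]+r[k−i]=r[k] of pieces[k−i].
pieces[9] = 2
pieces[10] = 3
pieces[11] = 1
pieces[12] = 2

2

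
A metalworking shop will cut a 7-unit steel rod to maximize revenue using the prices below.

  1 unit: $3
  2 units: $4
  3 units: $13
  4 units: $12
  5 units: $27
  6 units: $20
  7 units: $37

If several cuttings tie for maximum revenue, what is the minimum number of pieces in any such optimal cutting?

Consider every possible first cut. r[k] is the best of p[i]+r[k−i] over all sellable i≤k.
r[1] = 3
r[2] = max(3+3, 4+0) = 6
r[3] = max(3+6, 4+3, 13+0) = 13
r[4] = max(3+13, 4+6, 13+3, 12+0) = 16
r[5] = max(3+16, 4+13, 13+6, 12+3, 27+0) = 27
r[6] = max(3+27, 4+16, 13+13, 12+6, 27+3, 20+0) = 30
r[7] = max(3+30, 4+27, 13+16, …, 20+3, 37+0) = 37
Maximum revenue is $37.
Now minimize piece count subject to staying optimal: for each k, pieces[k] = 1 + min over i with p[i]+r[k−i]=r[k] of pieces[k−i].
pieces[4] = 2
pieces[5] = 1
pieces[6] = 2
pieces[7] = 1

1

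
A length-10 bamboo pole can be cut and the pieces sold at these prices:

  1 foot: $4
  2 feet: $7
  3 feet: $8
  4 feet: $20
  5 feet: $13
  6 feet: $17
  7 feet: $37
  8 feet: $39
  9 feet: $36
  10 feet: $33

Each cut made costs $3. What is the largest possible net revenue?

43

Let net[k] be the best obtainable value from length k. For each k, try every first piece i and keep the best of price[i] + net[k−i] minus the 3 cut fee when i<k.
net[1] = 4
net[2] = 7
net[3] = 8  (first piece 1, then net[2]=7)
net[4] = 20
net[5] = 21  (first piece 1, then net[4]=20)
net[6] = 24  (first piece 2, then net[4]=20)
net[7] = 37
net[8] = 39
net[9] = 41  (first piece 2, then net[7]=37)
net[10] = 43  (first piece 2, then net[8]=39)
One optimal plan: pieces 8 + 2 (1 cut) → $46 − $3 = $43.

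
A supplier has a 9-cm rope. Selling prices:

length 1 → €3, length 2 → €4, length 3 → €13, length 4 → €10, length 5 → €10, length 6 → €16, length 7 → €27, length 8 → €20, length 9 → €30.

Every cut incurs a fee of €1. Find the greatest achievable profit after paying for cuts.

37

Build net[k] bottom-up: net[k] = max over allowed piece i of (p[i] + net[k−i]) − 1 per cut.
net[1] = 3
net[2] = 5  (first piece 1, then net[1]=3)
net[3] = 13
net[4] = 15  (first piece 1, then net[3]=13)
net[5] = 17  (first piece 1, then net[4]=15)
net[6] = 25  (first piece 3, then net[3]=13)
net[7] = 27  (first piece 1, then net[6]=25)
net[8] = 29  (first piece 1, then net[7]=27)
net[9] = 37  (first piece 3, then net[6]=25)
One optimal plan: pieces 3 + 3 + 3 (2 cuts) → €39 − €2 = €37.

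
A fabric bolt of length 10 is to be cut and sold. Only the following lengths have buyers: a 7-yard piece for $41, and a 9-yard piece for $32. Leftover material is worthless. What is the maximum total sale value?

41

Let r[k] be the best obtainable value from length k. For each k, try every first piece i and keep the best of price[i] + r[k−i].
r[1] = 0
r[2] = 0
r[3] = 0
r[4] = 0
r[5] = 0
r[6] = 0
r[7] = 41
r[8] = 41
r[9] = max(41+0, 32+0) = 41
r[10] = max(41+0, 32+0) = 41
One optimal cutting: pieces 7 with 3 yards of scrap → $41.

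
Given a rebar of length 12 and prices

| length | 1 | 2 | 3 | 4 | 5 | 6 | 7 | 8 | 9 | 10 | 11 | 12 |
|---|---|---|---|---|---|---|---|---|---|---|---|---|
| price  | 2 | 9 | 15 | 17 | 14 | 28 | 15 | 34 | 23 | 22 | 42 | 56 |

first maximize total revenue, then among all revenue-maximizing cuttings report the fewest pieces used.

Build r[k] bottom-up: r[k] = max over allowed piece i of (p[i] + r[k−i]).
r[1] = 2
r[2] = max(2+2, 9+0) = 9
r[3] = max(2+9, 9+2, 15+0) = 15
r[4] = max(2+15, 9+9, 15+2, 17+0) = 18
r[5] = max(2+18, 9+15, 15+9, 17+2, 14+0) = 24
r[6] = max(2+24, 9+18, 15+15, 17+9, 14+2, 28+0) = 30
r[7] = max(2+30, 9+24, 15+18, …, 28+2, 15+0) = 33
r[8] = max(2+33, 9+30, 15+24, …, 15+2, 34+0) = 39
r[9] = max(2+39, 9+33, 15+30, …, 34+2, 23+0) = 45
r[10] = max(2+45, 9+39, 15+33, …, 23+2, 22+0) = 48
r[11] = max(2+48, 9+45, 15+39, …, 22+2, 42+0) = 54
r[12] = max(2+54, 9+48, 15+45, …, 42+2, 56+0) = 60
Maximum revenue is ₹60.
Now minimize piece count subject to staying optimal: for each k, pieces[k] = 1 + min over i with p[i]+r[k−i]=r[k] of pieces[k−i].
pieces[9] = 3
pieces[10] = 4
pieces[11] = 4
pieces[12] = 4

4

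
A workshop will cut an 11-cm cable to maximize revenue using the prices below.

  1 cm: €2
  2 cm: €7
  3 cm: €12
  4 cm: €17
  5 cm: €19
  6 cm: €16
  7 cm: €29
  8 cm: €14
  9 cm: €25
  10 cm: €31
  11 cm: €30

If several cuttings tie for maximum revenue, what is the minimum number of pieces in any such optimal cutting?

Consider every possible first cut. r[k] is the best of p[i]+r[k−i] over all sellable i≤k.
r[1] = 2
r[2] = 7
r[3] = 12
r[4] = 17
r[5] = 19  (first piece 1, then r[4]=17)
r[6] = 24  (first piece 2, then r[4]=17)
r[7] = 29  (first piece 3, then r[4]=17)
r[8] = 34  (first piece 4, then r[4]=17)
r[9] = 36  (first piece 1, then r[8]=34)
r[10] = 41  (first piece 2, then r[8]=34)
r[11] = 46  (first piece 3, then r[8]=34)
Maximum revenue is €46.
Now minimize piece count subject to staying optimal: for each k, pieces[k] = 1 + min over i with p[i]+r[k−i]=r[k] of pieces[k−i].
pieces[8] = 2
pieces[9] = 2
pieces[10] = 2
pieces[11] = 2

2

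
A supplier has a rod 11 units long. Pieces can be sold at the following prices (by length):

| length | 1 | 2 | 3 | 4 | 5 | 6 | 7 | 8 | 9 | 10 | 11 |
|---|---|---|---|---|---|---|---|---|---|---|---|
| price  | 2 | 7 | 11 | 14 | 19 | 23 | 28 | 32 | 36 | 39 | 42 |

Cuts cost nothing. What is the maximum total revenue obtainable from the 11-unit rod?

43

Build R[k] bottom-up: R[k] = max over allowed piece i of (p[i] + R[k−i]).
R[1] = 2
R[2] = 7
R[3] = 11
R[4] = 14  (first piece 2, then R[2]=7)
R[5] = 19
R[6] = 23
R[7] = 28
R[8] = 32
R[9] = 36
R[10] = 39  (first piece 2, then R[8]=32)
R[11] = 43  (first piece 2, then R[9]=36)
One optimal cutting: 9 + 2 → €36 + €7 = €43.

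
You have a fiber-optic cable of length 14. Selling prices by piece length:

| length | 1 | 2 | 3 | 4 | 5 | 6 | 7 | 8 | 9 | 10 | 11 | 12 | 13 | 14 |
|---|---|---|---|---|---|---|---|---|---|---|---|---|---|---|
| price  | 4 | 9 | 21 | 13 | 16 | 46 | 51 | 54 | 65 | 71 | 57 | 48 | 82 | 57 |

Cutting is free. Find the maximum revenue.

Build v[k] bottom-up: v[k] = max over allowed piece i of (p[i] + v[k−i]).
v[1] = 4
v[2] = max(4+4, 9+0) = 9
v[3] = max(4+9, 9+4, 21+0) = 21
v[4] = max(4+21, 9+9, 21+4, 13+0) = 25
v[5] = max(4+25, 9+21, 21+9, 13+4, 16+0) = 30
v[6] = max(4+30, 9+25, 21+21, 13+9, 16+4, 46+0) = 46
v[7] = max(4+46, 9+30, 21+25, …, 46+4, 51+0) = 51
v[8] = max(4+51, 9+46, 21+30, …, 51+4, 54+0) = 55
v[9] = max(4+55, 9+51, 21+46, …, 54+4, 65+0) = 67
v[10] = max(4+67, 9+55, 21+51, …, 65+4, 71+0) = 72
v[11] = max(4+72, 9+67, 21+55, …, 71+4, 57+0) = 76
v[12] = max(4+76, 9+72, 21+67, …, 57+4, 48+0) = 92
v[13] = max(4+92, 9+76, 21+72, …, 48+4, 82+0) = 97
v[14] = max(4+97, 9+92, 21+76, …, 82+4, 57+0) = 102
One optimal cutting: 7 + 7 → $51 + $51 = $102.

102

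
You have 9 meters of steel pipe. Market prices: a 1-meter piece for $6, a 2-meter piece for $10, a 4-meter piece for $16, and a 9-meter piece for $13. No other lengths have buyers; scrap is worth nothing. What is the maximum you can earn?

54

Let f[k] be the best obtainable value from length k. For each k, try every first piece i and keep the best of price[i] + f[k−i].
f[1] = 6
f[2] = 12  (first piece 1, then f[1]=6)
f[3] = 18  (first piece 1, then f[2]=12)
f[4] = 24  (first piece 1, then f[3]=18)
f[5] = 30  (first piece 1, then f[4]=24)
f[6] = 36  (first piece 1, then f[5]=30)
f[7] = 42  (first piece 1, then f[6]=36)
f[8] = 48  (first piece 1, then f[7]=42)
f[9] = 54  (first piece 1, then f[8]=48)
One optimal cutting: 1 + 1 + 1 + 1 + 1 + 1 + 1 + 1 + 1 → $54.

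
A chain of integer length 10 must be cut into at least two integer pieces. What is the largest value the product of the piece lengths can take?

36

Define g[k] = max over 1≤i<k of i · max(k−i, g[k−i]); the inner max lets the remainder stay uncut if that's better.
Small cases: g[2]=1, g[3]=2.
g[4] = 2*max(2,1) = 2*2 = 4
g[5] = 2*max(3,2) = 2*3 = 6
g[6] = 3*max(3,2) = 3*3 = 9
g[7] = 2*max(5,6) = 2*6 = 12
g[8] = 2*max(6,9) = 2*9 = 18
g[9] = 3*max(6,9) = 3*9 = 27
g[10] = 2*max(8,18) = 2*18 = 36
One optimal split: 3 + 3 + 2 + 2; product 3*3*2*2 = 36.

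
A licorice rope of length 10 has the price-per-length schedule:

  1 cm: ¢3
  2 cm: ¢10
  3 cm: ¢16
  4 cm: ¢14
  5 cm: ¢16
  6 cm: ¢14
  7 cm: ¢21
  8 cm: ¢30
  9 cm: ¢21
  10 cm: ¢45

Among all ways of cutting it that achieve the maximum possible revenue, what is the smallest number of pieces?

4

Let r[k] be the best obtainable value from length k. For each k, try every first piece i and keep the best of price[i] + r[k−i].
r[1] = 3
r[2] = max(3+3, 10+0) = 10
r[3] = max(3+10, 10+3, 16+0) = 16
r[4] = max(3+16, 10+10, 16+3, 14+0) = 20
r[5] = max(3+20, 10+16, 16+10, 14+3, 16+0) = 26
r[6] = max(3+26, 10+20, 16+16, 14+10, 16+3, 14+0) = 32
r[7] = max(3+32, 10+26, 16+20, …, 14+3, 21+0) = 36
r[8] = max(3+36, 10+32, 16+26, …, 21+3, 30+0) = 42
r[9] = max(3+42, 10+36, 16+32, …, 30+3, 21+0) = 48
r[10] = max(3+48, 10+42, 16+36, …, 21+3, 45+0) = 52
Maximum revenue is ¢52.
Now minimize piece count subject to staying optimal: for each k, pieces[k] = 1 + min over i with p[i]+r[k−i]=r[k] of pieces[k−i].
pieces[7] = 3
pieces[8] = 3
pieces[9] = 3
pieces[10] = 4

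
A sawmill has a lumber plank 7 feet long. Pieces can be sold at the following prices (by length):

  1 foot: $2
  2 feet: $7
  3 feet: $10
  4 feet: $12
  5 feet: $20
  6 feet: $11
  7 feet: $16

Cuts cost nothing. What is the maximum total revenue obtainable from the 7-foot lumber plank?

Let r[k] be the best obtainable value from length k. For each k, try every first piece i and keep the best of price[i] + r[k−i].
r[1] = 2
r[2] = 7
r[3] = 10
r[4] = 14  (first piece 2, then r[2]=7)
r[5] = 20
r[6] = 22  (first piece 1, then r[5]=20)
r[7] = 27  (first piece 2, then r[5]=20)
One optimal cutting: 5 + 2 → $20 + $7 = $27.

27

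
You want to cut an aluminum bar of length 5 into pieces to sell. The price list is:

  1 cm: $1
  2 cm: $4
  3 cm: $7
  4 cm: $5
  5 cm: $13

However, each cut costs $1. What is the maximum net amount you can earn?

13

Consider every possible first cut. r[k] is the best of p[i]+r[k−i] over all sellable i≤k, charging 1 whenever i<k.
r[1] = 1
r[2] = 4
r[3] = 7
r[4] = 7  (first piece 1, then r[3]=7)
r[5] = 13
Best is to make no cuts and sell whole for $13.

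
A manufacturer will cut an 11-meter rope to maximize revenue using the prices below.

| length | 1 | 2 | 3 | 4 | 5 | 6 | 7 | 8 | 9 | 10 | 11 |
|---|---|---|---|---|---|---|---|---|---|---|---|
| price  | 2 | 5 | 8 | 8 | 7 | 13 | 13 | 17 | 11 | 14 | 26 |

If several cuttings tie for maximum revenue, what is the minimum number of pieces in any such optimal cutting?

4

Consider every possible first cut. r[k] is the best of p[i]+r[k−i] over all sellable i≤k.
r[1] = 2
r[2] = 5
r[3] = 8
r[4] = 10  (first piece 1, then r[3]=8)
r[5] = 13  (first piece 2, then r[3]=8)
r[6] = 16  (first piece 3, then r[3]=8)
r[7] = 18  (first piece 1, then r[6]=16)
r[8] = 21  (first piece 2, then r[6]=16)
r[9] = 24  (first piece 3, then r[6]=16)
r[10] = 26  (first piece 1, then r[9]=24)
r[11] = 29  (first piece 2, then r[9]=24)
Maximum revenue is €29.
Now minimize piece count subject to staying optimal: for each k, pieces[k] = 1 + min over i with p[i]+r[k−i]=r[k] of pieces[k−i].
pieces[8] = 3
pieces[9] = 3
pieces[10] = 4
pieces[11] = 4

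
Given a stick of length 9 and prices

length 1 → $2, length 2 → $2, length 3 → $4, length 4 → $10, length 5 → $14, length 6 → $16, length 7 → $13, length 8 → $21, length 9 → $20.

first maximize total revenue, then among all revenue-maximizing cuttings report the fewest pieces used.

2

Build r[k] bottom-up: r[k] = max over allowed piece i of (p[i] + r[k−i]).
r[1] = 2
r[2] = 4  (first piece 1, then r[1]=2)
r[3] = 6  (first piece 1, then r[2]=4)
r[4] = 10
r[5] = 14
r[6] = 16  (first piece 1, then r[5]=14)
r[7] = 18  (first piece 1, then r[6]=16)
r[8] = 21
r[9] = 24  (first piece 4, then r[5]=14)
Maximum revenue is $24.
Now minimize piece count subject to staying optimal: for each k, pieces[k] = 1 + min over i with p[i]+r[k−i]=r[k] of pieces[k−i].
pieces[6] = 1
pieces[7] = 2
pieces[8] = 1
pieces[9] = 2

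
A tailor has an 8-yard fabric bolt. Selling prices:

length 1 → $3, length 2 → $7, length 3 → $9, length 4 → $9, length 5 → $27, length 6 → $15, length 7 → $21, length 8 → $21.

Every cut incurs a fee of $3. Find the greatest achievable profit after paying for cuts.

33

Let r[k] be the best obtainable value from length k. For each k, try every first piece i and keep the best of price[i] + r[k−i] minus the 3 cut fee when i<k.
r[1] = 3
r[2] = max(3+3-3, 7+0) = 7
r[3] = max(3+7-3, 7+3-3, 9+0) = 9
r[4] = max(3+9-3, 7+7-3, 9+3-3, 9+0) = 11
r[5] = max(3+11-3, 7+9-3, 9+7-3, 9+3-3, 27+0) = 27
r[6] = max(3+27-3, 7+11-3, 9+9-3, 9+7-3, 27+3-3, 15+0) = 27
r[7] = max(3+27-3, 7+27-3, 9+11-3, …, 15+3-3, 21+0) = 31
r[8] = max(3+31-3, 7+27-3, 9+27-3, …, 21+3-3, 21+0) = 33
One optimal plan: pieces 5 + 3 (1 cut) → $36 − $3 = $33.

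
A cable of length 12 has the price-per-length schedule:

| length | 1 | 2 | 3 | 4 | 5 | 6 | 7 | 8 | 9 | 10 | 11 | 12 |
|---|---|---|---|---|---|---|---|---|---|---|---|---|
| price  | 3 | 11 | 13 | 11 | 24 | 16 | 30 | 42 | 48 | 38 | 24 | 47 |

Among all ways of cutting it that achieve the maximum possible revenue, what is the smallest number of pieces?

Consider every possible first cut. r[k] is the best of p[i]+r[k−i] over all sellable i≤k.
r[1] = 3
r[2] = 11
r[3] = 14  (first piece 1, then r[2]=11)
r[4] = 22  (first piece 2, then r[2]=11)
r[5] = 25  (first piece 1, then r[4]=22)
r[6] = 33  (first piece 2, then r[4]=22)
r[7] = 36  (first piece 1, then r[6]=33)
r[8] = 44  (first piece 2, then r[6]=33)
r[9] = 48
r[10] = 55  (first piece 2, then r[8]=44)
r[11] = 59  (first piece 2, then r[9]=48)
r[12] = 66  (first piece 2, then r[10]=55)
Maximum revenue is €66.
Now minimize piece count subject to staying optimal: for each k, pieces[k] = 1 + min over i with p[i]+r[k−i]=r[k] of pieces[k−i].
pieces[9] = 1
pieces[10] = 5
pieces[11] = 2
pieces[12] = 6

6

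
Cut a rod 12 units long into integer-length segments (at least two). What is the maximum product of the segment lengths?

Fill m[k] for k=2..12: at each k try every first piece i and multiply by the better of (k−i) uncut or m[k−i].
m[2] = 1×max(1,0) = 1×1 = 1
m[3] = max(1×2, 2×1) = 2
m[4] = max(1×3, 2×2, 3×1) = 4
m[5] = max(1×4, 2×3, 3×2, 4×1) = 6
m[6] = max(1×6, 2×4, 3×3, 4×2, 5×1) = 9
m[7] = max(1×9, 2×6, 3×4, 4×3, 5×2, 6×1) = 12
m[8] = max(1×12, 2×9, 3×6, …, 6×2, 7×1) = 18
m[9] = max(1×18, 2×12, 3×9, …, 7×2, 8×1) = 27
m[10] = max(1×27, 2×18, 3×12, …, 8×2, 9×1) = 36
m[11] = max(1×36, 2×27, 3×18, …, 9×2, 10×1) = 54
m[12] = max(1×54, 2×36, 3×27, …, 10×2, 11×1) = 81
One optimal split: 3 + 3 + 3 + 3; product 3×3×3×3 = 81.

81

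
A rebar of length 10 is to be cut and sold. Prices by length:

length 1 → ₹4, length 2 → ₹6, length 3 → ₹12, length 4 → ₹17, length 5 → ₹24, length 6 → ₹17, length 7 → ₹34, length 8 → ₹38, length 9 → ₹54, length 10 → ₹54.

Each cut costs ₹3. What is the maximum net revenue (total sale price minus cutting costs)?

55

Let net[k] be the best obtainable value from length k. For each k, try every first piece i and keep the best of price[i] + net[k−i] minus the 3 cut fee when i<k.
net[1] = 4
net[2] = max(4+4-3, 6+0) = 6
net[3] = max(4+6-3, 6+4-3, 12+0) = 12
net[4] = max(4+12-3, 6+6-3, 12+4-3, 17+0) = 17
net[5] = max(4+17-3, 6+12-3, 12+6-3, 17+4-3, 24+0) = 24
net[6] = max(4+24-3, 6+17-3, 12+12-3, 17+6-3, 24+4-3, 17+0) = 25
net[7] = max(4+25-3, 6+24-3, 12+17-3, …, 17+4-3, 34+0) = 34
net[8] = max(4+34-3, 6+25-3, 12+24-3, …, 34+4-3, 38+0) = 38
net[9] = max(4+38-3, 6+34-3, 12+25-3, …, 38+4-3, 54+0) = 54
net[10] = max(4+54-3, 6+38-3, 12+34-3, …, 54+4-3, 54+0) = 55
One optimal plan: pieces 9 + 1 (1 cut) → ₹58 − ₹3 = ₹55.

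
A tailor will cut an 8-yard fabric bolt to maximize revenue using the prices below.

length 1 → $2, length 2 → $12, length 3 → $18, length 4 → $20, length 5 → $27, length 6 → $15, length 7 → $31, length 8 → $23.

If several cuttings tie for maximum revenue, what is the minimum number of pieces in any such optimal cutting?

3

Build r[k] bottom-up: r[k] = max over allowed piece i of (p[i] + r[k−i]).
r[1] = 2
r[2] = max(2+2, 12+0) = 12
r[3] = max(2+12, 12+2, 18+0) = 18
r[4] = max(2+18, 12+12, 18+2, 20+0) = 24
r[5] = max(2+24, 12+18, 18+12, 20+2, 27+0) = 30
r[6] = max(2+30, 12+24, 18+18, 20+12, 27+2, 15+0) = 36
r[7] = max(2+36, 12+30, 18+24, …, 15+2, 31+0) = 42
r[8] = max(2+42, 12+36, 18+30, …, 31+2, 23+0) = 48
Maximum revenue is $48.
Now minimize piece count subject to staying optimal: for each k, pieces[k] = 1 + min over i with p[i]+r[k−i]=r[k] of pieces[k−i].
pieces[5] = 2
pieces[6] = 2
pieces[7] = 3
pieces[8] = 3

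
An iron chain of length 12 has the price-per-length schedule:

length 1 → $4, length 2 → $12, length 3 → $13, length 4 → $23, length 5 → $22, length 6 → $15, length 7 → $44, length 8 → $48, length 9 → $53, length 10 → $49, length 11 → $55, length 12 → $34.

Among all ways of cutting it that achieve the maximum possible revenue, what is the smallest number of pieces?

3

Consider every possible first cut. r[k] is the best of p[i]+r[k−i] over all sellable i≤k.
r[1] = 4
r[2] = 12
r[3] = 16  (first piece 1, then r[2]=12)
r[4] = 24  (first piece 2, then r[2]=12)
r[5] = 28  (first piece 1, then r[4]=24)
r[6] = 36  (first piece 2, then r[4]=24)
r[7] = 44
r[8] = 48  (first piece 1, then r[7]=44)
r[9] = 56  (first piece 2, then r[7]=44)
r[10] = 60  (first piece 1, then r[9]=56)
r[11] = 68  (first piece 2, then r[9]=56)
r[12] = 72  (first piece 1, then r[11]=68)
Maximum revenue is $72.
Now minimize piece count subject to staying optimal: for each k, pieces[k] = 1 + min over i with p[i]+r[k−i]=r[k] of pieces[k−i].
pieces[9] = 2
pieces[10] = 2
pieces[11] = 3
pieces[12] = 3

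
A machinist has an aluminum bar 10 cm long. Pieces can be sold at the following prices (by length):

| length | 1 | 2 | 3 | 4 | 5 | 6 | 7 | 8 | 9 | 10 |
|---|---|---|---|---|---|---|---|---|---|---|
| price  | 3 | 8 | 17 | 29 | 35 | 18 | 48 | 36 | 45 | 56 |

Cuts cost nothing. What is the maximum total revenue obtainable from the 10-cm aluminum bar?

70

Let R[k] be the best obtainable value from length k. For each k, try every first piece i and keep the best of price[i] + R[k−i].
R[1] = 3
R[2] = max(3+3, 8+0) = 8
R[3] = max(3+8, 8+3, 17+0) = 17
R[4] = max(3+17, 8+8, 17+3, 29+0) = 29
R[5] = max(3+29, 8+17, 17+8, 29+3, 35+0) = 35
R[6] = max(3+35, 8+29, 17+17, 29+8, 35+3, 18+0) = 38
R[7] = max(3+38, 8+35, 17+29, …, 18+3, 48+0) = 48
R[8] = max(3+48, 8+38, 17+35, …, 48+3, 36+0) = 58
R[9] = max(3+58, 8+48, 17+38, …, 36+3, 45+0) = 64
R[10] = max(3+64, 8+58, 17+48, …, 45+3, 56+0) = 70
One optimal cutting: 5 + 5 → $35 + $35 = $70.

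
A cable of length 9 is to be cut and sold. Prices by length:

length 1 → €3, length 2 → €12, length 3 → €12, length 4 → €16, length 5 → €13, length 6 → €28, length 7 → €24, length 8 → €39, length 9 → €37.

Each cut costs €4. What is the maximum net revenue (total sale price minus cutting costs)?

Let v[k] be the best obtainable value from length k. For each k, try every first piece i and keep the best of price[i] + v[k−i] minus the 4 cut fee when i<k.
v[1] = 3
v[2] = max(3+3-4, 12+0) = 12
v[3] = max(3+12-4, 12+3-4, 12+0) = 12
v[4] = max(3+12-4, 12+12-4, 12+3-4, 16+0) = 20
v[5] = max(3+20-4, 12+12-4, 12+12-4, 16+3-4, 13+0) = 20
v[6] = max(3+20-4, 12+20-4, 12+12-4, 16+12-4, 13+3-4, 28+0) = 28
v[7] = max(3+28-4, 12+20-4, 12+20-4, …, 28+3-4, 24+0) = 28
v[8] = max(3+28-4, 12+28-4, 12+20-4, …, 24+3-4, 39+0) = 39
v[9] = max(3+39-4, 12+28-4, 12+28-4, …, 39+3-4, 37+0) = 38
One optimal plan: pieces 8 + 1 (1 cut) → €42 − €4 = €38.

38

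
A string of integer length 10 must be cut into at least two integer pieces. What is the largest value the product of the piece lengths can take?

36

Fill f[k] for k=2..10: at each k try every first piece i and multiply by the better of (k−i) uncut or f[k−i].
Small cases: f[2]=1.
f[3] = max(1*2, 2*1) = 2
f[4] = max(1*3, 2*2, 3*1) = 4
f[5] = max(1*4, 2*3, 3*2, 4*1) = 6
f[6] = max(1*6, 2*4, 3*3, 4*2, 5*1) = 9
f[7] = max(1*9, 2*6, 3*4, 4*3, 5*2, 6*1) = 12
f[8] = max(1*12, 2*9, 3*6, …, 6*2, 7*1) = 18
f[9] = max(1*18, 2*12, 3*9, …, 7*2, 8*1) = 27
f[10] = max(1*27, 2*18, 3*12, …, 8*2, 9*1) = 36
One optimal split: 3 + 3 + 2 + 2; product 3*3*2*2 = 36.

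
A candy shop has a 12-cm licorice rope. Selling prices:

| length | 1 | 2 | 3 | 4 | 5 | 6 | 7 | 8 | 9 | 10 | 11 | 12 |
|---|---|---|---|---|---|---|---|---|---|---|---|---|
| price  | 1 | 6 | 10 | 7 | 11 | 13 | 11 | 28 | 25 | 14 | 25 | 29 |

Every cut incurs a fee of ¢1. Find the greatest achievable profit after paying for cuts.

Build r[k] bottom-up: r[k] = max over allowed piece i of (p[i] + r[k−i]) − 1 per cut.
r[1] = 1
r[2] = 6
r[3] = 10
r[4] = 11  (first piece 2, then r[2]=6)
r[5] = 15  (first piece 2, then r[3]=10)
r[6] = 19  (first piece 3, then r[3]=10)
r[7] = 20  (first piece 2, then r[5]=15)
r[8] = 28
r[9] = 28  (first piece 1, then r[8]=28)
r[10] = 33  (first piece 2, then r[8]=28)
r[11] = 37  (first piece 3, then r[8]=28)
r[12] = 38  (first piece 2, then r[10]=33)
One optimal plan: pieces 8 + 2 + 2 (2 cuts) → ¢40 − ¢2 = ¢38.

38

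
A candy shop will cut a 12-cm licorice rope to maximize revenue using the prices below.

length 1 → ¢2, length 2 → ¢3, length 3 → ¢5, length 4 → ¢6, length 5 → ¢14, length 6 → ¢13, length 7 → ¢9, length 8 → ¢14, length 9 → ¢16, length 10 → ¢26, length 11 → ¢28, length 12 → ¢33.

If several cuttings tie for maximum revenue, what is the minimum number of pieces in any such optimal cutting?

1

Consider every possible first cut. r[k] is the best of p[i]+r[k−i] over all sellable i≤k.
r[1] = 2
r[2] = max(2+2, 3+0) = 4
r[3] = max(2+4, 3+2, 5+0) = 6
r[4] = max(2+6, 3+4, 5+2, 6+0) = 8
r[5] = max(2+8, 3+6, 5+4, 6+2, 14+0) = 14
r[6] = max(2+14, 3+8, 5+6, 6+4, 14+2, 13+0) = 16
r[7] = max(2+16, 3+14, 5+8, …, 13+2, 9+0) = 18
r[8] = max(2+18, 3+16, 5+14, …, 9+2, 14+0) = 20
r[9] = max(2+20, 3+18, 5+16, …, 14+2, 16+0) = 22
r[10] = max(2+22, 3+20, 5+18, …, 16+2, 26+0) = 28
r[11] = max(2+28, 3+22, 5+20, …, 26+2, 28+0) = 30
r[12] = max(2+30, 3+28, 5+22, …, 28+2, 33+0) = 33
Maximum revenue is ¢33.
Now minimize piece count subject to staying optimal: for each k, pieces[k] = 1 + min over i with p[i]+r[k−i]=r[k] of pieces[k−i].
pieces[9] = 5
pieces[10] = 2
pieces[11] = 3
pieces[12] = 1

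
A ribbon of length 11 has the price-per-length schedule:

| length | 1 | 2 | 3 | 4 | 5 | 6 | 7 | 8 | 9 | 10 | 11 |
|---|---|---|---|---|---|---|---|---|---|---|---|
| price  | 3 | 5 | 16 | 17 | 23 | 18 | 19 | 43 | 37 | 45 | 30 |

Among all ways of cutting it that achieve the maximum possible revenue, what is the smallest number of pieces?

2

Build r[k] bottom-up: r[k] = max over allowed piece i of (p[i] + r[k−i]).
r[1] = 3
r[2] = max(3+3, 5+0) = 6
r[3] = max(3+6, 5+3, 16+0) = 16
r[4] = max(3+16, 5+6, 16+3, 17+0) = 19
r[5] = max(3+19, 5+16, 16+6, 17+3, 23+0) = 23
r[6] = max(3+23, 5+19, 16+16, 17+6, 23+3, 18+0) = 32
r[7] = max(3+32, 5+23, 16+19, …, 18+3, 19+0) = 35
r[8] = max(3+35, 5+32, 16+23, …, 19+3, 43+0) = 43
r[9] = max(3+43, 5+35, 16+32, …, 43+3, 37+0) = 48
r[10] = max(3+48, 5+43, 16+35, …, 37+3, 45+0) = 51
r[11] = max(3+51, 5+48, 16+43, …, 45+3, 30+0) = 59
Maximum revenue is ¢59.
Now minimize piece count subject to staying optimal: for each k, pieces[k] = 1 + min over i with p[i]+r[k−i]=r[k] of pieces[k−i].
pieces[8] = 1
pieces[9] = 3
pieces[10] = 4
pieces[11] = 2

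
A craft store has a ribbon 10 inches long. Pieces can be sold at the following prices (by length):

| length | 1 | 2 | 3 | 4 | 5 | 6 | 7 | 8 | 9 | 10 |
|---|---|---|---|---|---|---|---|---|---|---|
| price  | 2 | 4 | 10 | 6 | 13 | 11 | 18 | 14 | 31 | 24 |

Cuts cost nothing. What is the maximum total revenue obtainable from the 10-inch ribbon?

Build v[k] bottom-up: v[k] = max over allowed piece i of (p[i] + v[k−i]).
v[1] = 2
v[2] = max(2+2, 4+0) = 4
v[3] = max(2+4, 4+2, 10+0) = 10
v[4] = max(2+10, 4+4, 10+2, 6+0) = 12
v[5] = max(2+12, 4+10, 10+4, 6+2, 13+0) = 14
v[6] = max(2+14, 4+12, 10+10, 6+4, 13+2, 11+0) = 20
v[7] = max(2+20, 4+14, 10+12, …, 11+2, 18+0) = 22
v[8] = max(2+22, 4+20, 10+14, …, 18+2, 14+0) = 24
v[9] = max(2+24, 4+22, 10+20, …, 14+2, 31+0) = 31
v[10] = max(2+31, 4+24, 10+22, …, 31+2, 24+0) = 33
One optimal cutting: 9 + 1 → ¢31 + ¢2 = ¢33.

33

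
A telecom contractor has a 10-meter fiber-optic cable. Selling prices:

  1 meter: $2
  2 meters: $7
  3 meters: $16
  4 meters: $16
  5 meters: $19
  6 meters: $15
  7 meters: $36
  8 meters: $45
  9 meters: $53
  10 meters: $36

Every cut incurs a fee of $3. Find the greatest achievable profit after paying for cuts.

Build r[k] bottom-up: r[k] = max over allowed piece i of (p[i] + r[k−i]) − 3 per cut.
r[1] = 2
r[2] = max(2+2-3, 7+0) = 7
r[3] = max(2+7-3, 7+2-3, 16+0) = 16
r[4] = max(2+16-3, 7+7-3, 16+2-3, 16+0) = 16
r[5] = max(2+16-3, 7+16-3, 16+7-3, 16+2-3, 19+0) = 20
r[6] = max(2+20-3, 7+16-3, 16+16-3, 16+7-3, 19+2-3, 15+0) = 29
r[7] = max(2+29-3, 7+20-3, 16+16-3, …, 15+2-3, 36+0) = 36
r[8] = max(2+36-3, 7+29-3, 16+20-3, …, 36+2-3, 45+0) = 45
r[9] = max(2+45-3, 7+36-3, 16+29-3, …, 45+2-3, 53+0) = 53
r[10] = max(2+53-3, 7+45-3, 16+36-3, …, 53+2-3, 36+0) = 52
One optimal plan: pieces 9 + 1 (1 cut) → $55 − $3 = $52.

52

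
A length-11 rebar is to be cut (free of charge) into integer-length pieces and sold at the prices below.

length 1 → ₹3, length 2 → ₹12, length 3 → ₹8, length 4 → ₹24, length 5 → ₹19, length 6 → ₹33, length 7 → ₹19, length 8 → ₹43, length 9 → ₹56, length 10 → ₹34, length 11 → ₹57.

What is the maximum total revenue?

68

Build r[k] bottom-up: r[k] = max over allowed piece i of (p[i] + r[k−i]).
r[1] = 3
r[2] = max(3+3, 12+0) = 12
r[3] = max(3+12, 12+3, 8+0) = 15
r[4] = max(3+15, 12+12, 8+3, 24+0) = 24
r[5] = max(3+24, 12+15, 8+12, 24+3, 19+0) = 27
r[6] = max(3+27, 12+24, 8+15, 24+12, 19+3, 33+0) = 36
r[7] = max(3+36, 12+27, 8+24, …, 33+3, 19+0) = 39
r[8] = max(3+39, 12+36, 8+27, …, 19+3, 43+0) = 48
r[9] = max(3+48, 12+39, 8+36, …, 43+3, 56+0) = 56
r[10] = max(3+56, 12+48, 8+39, …, 56+3, 34+0) = 60
r[11] = max(3+60, 12+56, 8+48, …, 34+3, 57+0) = 68
One optimal cutting: 9 + 2 → ₹56 + ₹12 = ₹68.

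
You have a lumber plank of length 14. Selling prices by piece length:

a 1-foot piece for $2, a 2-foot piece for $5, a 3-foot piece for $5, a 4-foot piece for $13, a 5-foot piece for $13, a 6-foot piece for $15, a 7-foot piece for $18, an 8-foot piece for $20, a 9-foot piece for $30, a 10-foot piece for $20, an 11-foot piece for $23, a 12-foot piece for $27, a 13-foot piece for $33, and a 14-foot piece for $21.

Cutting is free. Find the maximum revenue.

Build R[k] bottom-up: R[k] = max over allowed piece i of (p[i] + R[k−i]).
R[1] = 2
R[2] = 5
R[3] = 7  (first piece 1, then R[2]=5)
R[4] = 13
R[5] = 15  (first piece 1, then R[4]=13)
R[6] = 18  (first piece 2, then R[4]=13)
R[7] = 20  (first piece 1, then R[6]=18)
R[8] = 26  (first piece 4, then R[4]=13)
R[9] = 30
R[10] = 32  (first piece 1, then R[9]=30)
R[11] = 35  (first piece 2, then R[9]=30)
R[12] = 39  (first piece 4, then R[8]=26)
R[13] = 43  (first piece 4, then R[9]=30)
R[14] = 45  (first piece 1, then R[13]=43)
One optimal cutting: 9 + 4 + 1 → $30 + $13 + $2 = $45.

45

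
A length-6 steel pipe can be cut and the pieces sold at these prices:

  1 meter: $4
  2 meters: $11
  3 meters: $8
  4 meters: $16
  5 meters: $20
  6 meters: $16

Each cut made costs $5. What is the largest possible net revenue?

Let net[k] be the best obtainable value from length k. For each k, try every first piece i and keep the best of price[i] + net[k−i] minus the 5 cut fee when i<k.
net[1] = 4
net[2] = 11
net[3] = 10  (first piece 1, then net[2]=11)
net[4] = 17  (first piece 2, then net[2]=11)
net[5] = 20
net[6] = 23  (first piece 2, then net[4]=17)
One optimal plan: pieces 2 + 2 + 2 (2 cuts) → $33 − $10 = $23.

23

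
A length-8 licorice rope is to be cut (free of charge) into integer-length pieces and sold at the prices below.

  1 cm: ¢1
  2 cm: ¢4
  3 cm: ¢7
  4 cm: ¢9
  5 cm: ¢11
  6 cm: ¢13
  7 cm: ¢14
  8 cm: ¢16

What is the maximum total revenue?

18

Build v[k] bottom-up: v[k] = max over allowed piece i of (p[i] + v[k−i]).
v[1] = 1
v[2] = max(1+1, 4+0) = 4
v[3] = max(1+4, 4+1, 7+0) = 7
v[4] = max(1+7, 4+4, 7+1, 9+0) = 9
v[5] = max(1+9, 4+7, 7+4, 9+1, 11+0) = 11
v[6] = max(1+11, 4+9, 7+7, 9+4, 11+1, 13+0) = 14
v[7] = max(1+14, 4+11, 7+9, …, 13+1, 14+0) = 16
v[8] = max(1+16, 4+14, 7+11, …, 14+1, 16+0) = 18
One optimal cutting: 3 + 3 + 2 → ¢7 + ¢7 + ¢4 = ¢18.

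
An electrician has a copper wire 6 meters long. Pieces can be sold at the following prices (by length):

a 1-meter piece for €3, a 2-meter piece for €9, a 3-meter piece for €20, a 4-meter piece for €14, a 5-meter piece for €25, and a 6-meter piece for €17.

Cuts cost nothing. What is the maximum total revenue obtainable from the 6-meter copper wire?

Build v[k] bottom-up: v[k] = max over allowed piece i of (p[i] + v[k−i]).
v[1] = 3
v[2] = 9
v[3] = 20
v[4] = 23  (first piece 1, then v[3]=20)
v[5] = 29  (first piece 2, then v[3]=20)
v[6] = 40  (first piece 3, then v[3]=20)
One optimal cutting: 3 + 3 → €20 + €20 = €40.

40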